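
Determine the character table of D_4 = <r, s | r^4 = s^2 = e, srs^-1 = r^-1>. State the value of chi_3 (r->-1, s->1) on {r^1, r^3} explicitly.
Conjugacy classes: {e} of size 1, {r^2} of size 1, {r^1, r^3} of size 2, {s, sr^2, ...} of size 2, {sr, sr^3, ...} of size 2.
Character table:
  irrep \ class              {e} (size 1)  {r^2} (size 1)  {r^1, r^3} (size 2)  {s, sr^2, ...} (size 2)  {sr, sr^3, ...} (size 2)
  chi_1 (triv)               1             1               1                    1                        1                       
  chi_2 (sign: r->1, s->-1)  1             1               1                    -1                       -1                      
  chi_3 (r->-1, s->1)        1             1               -1                   1                        -1                      
  chi_4 (r->-1, s->-1)       1             1               -1                   -1                       1                       
  chi_5 (2d, j=1)            2             -2              0                    0                        0                       

Spot check: chi_3 (r->-1, s->1) on {r^1, r^3} = -1.

Why: D_4 has order 2*4 = 8 with 5 conjugacy classes, hence 5 irreducibles. Sum of squared dims 1 + 1 + 1 + 1 + 4 = 8 = |G|. Linear characters come from the abelianisation; the 2-dimensional irreps have character r^k -> 2*cos(2*pi*j*k/4), reflections -> 0.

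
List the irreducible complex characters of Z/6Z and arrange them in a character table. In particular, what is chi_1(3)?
Character table of Z/6Z (irreps indexed chi_0,...,chi_5 with chi_k(m) = zeta_6^(k*m), zeta_6 = exp(2*pi*i/6)):
  irrep \ class  {0} (size 1)  {1} (size 1)    {2} (size 1)    {3} (size 1)  {4} (size 1)    {5} (size 1)  
  chi_0          1             1               1               1             1               1             
  chi_1          1             exp(I*pi/3)     exp(2*I*pi/3)   -1            exp(-2*I*pi/3)  exp(-I*pi/3)  
  chi_2          1             exp(2*I*pi/3)   exp(-2*I*pi/3)  1             exp(2*I*pi/3)   exp(-2*I*pi/3)
  chi_3          1             -1              1               -1            1               -1            
  chi_4          1             exp(-2*I*pi/3)  exp(2*I*pi/3)   1             exp(-2*I*pi/3)  exp(2*I*pi/3) 
  chi_5          1             exp(-I*pi/3)    exp(-2*I*pi/3)  -1            exp(2*I*pi/3)   exp(I*pi/3)   

Spot check: chi_1(3) = zeta_6^(1*3) = zeta_6^3 = -1.

Justification: Z/6Z is abelian, so all 6 irreducible complex representations are 1-dimensional. They are given by chi_k(m) = zeta_6^(k*m) for k = 0,...,5. Row orthogonality: sum_m chi_k(m) conj(chi_l(m)) = 6 * [k = l].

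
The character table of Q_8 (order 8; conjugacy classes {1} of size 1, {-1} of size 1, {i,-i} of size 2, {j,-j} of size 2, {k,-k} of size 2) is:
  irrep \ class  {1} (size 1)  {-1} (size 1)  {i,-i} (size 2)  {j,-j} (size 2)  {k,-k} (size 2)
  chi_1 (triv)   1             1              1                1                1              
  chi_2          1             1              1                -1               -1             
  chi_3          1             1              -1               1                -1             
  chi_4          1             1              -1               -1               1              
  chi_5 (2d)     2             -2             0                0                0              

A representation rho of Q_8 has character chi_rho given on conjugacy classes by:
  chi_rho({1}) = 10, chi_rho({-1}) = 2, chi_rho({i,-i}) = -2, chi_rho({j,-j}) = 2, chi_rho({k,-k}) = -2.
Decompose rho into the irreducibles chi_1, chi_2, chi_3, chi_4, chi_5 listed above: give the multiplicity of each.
Multiplicities: chi_1: 1, chi_2: 1, chi_3: 3, chi_4: 1, chi_5: 2.

Argument: Use <chi_rho, chi> = (1/|G|) sum_C |C| * chi_rho(C) * conj(chi(C)) with |G| = 8 for each irreducible chi in the table:
  <chi_rho, chi_1> = (1/8)[1*(10)*conj(1) + 1*(2)*conj(1) + 2*(-2)*conj(1) + 2*(2)*conj(1) + 2*(-2)*conj(1)]
      = (1/8)[(10) + (2) + (-4) + (4) + (-4)] = 8/8 = 1
  <chi_rho, chi_2> = (1/8)[1*(10)*conj(1) + 1*(2)*conj(1) + 2*(-2)*conj(1) + 2*(2)*conj(-1) + 2*(-2)*conj(-1)]
      = (1/8)[(10) + (2) + (-4) + (-4) + (4)] = 8/8 = 1
  <chi_rho, chi_3> = (1/8)[1*(10)*conj(1) + 1*(2)*conj(1) + 2*(-2)*conj(-1) + 2*(2)*conj(1) + 2*(-2)*conj(-1)]
      = (1/8)[(10) + (2) + (4) + (4) + (4)] = 24/8 = 3
  <chi_rho, chi_4> = (1/8)[1*(10)*conj(1) + 1*(2)*conj(1) + 2*(-2)*conj(-1) + 2*(2)*conj(-1) + 2*(-2)*conj(1)]
      = (1/8)[(10) + (2) + (4) + (-4) + (-4)] = 8/8 = 1
  <chi_rho, chi_5> = (1/8)[1*(10)*conj(2) + 1*(2)*conj(-2) + 2*(-2)*conj(0) + 2*(2)*conj(0) + 2*(-2)*conj(0)]
      = (1/8)[(20) + (-4) + (0) + (0) + (0)] = 16/8 = 2
Dimension check: dim(rho) = sum (mult * dim) = 1*1 + 1*1 + 3*1 + 1*1 + 2*2 = 10 = chi_rho(e) = 10.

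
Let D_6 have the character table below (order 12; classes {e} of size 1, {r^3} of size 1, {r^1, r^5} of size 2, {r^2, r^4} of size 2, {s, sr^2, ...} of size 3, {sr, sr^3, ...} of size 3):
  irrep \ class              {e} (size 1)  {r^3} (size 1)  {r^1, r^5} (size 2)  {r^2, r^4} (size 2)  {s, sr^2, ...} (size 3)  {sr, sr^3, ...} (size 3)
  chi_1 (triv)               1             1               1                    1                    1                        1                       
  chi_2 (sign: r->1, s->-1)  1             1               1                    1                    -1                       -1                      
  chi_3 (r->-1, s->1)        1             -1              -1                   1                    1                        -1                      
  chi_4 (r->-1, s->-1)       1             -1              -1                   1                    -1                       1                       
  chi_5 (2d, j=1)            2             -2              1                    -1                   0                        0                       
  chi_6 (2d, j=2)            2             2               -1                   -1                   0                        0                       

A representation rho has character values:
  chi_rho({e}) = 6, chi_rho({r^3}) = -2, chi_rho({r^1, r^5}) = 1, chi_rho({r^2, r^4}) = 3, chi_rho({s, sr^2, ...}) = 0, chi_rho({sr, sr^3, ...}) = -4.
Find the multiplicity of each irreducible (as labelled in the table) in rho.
Multiplicities: chi_1: 0, chi_2: 2, chi_3: 2, chi_4: 0, chi_5: 1, chi_6: 0.

Explanation: Use <chi_rho, chi> = (1/|G|) sum_C |C| * chi_rho(C) * conj(chi(C)) with |G| = 12 for each irreducible chi in the table:
  <chi_rho, chi_1> = (1/12)[1*(6)*conj(1) + 1*(-2)*conj(1) + 2*(1)*conj(1) + 2*(3)*conj(1) + 3*(0)*conj(1) + 3*(-4)*conj(1)]
      = (1/12)[(6) + (-2) + (2) + (6) + (0) + (-12)] = 0/12 = 0
  <chi_rho, chi_2> = (1/12)[1*(6)*conj(1) + 1*(-2)*conj(1) + 2*(1)*conj(1) + 2*(3)*conj(1) + 3*(0)*conj(-1) + 3*(-4)*conj(-1)]
      = (1/12)[(6) + (-2) + (2) + (6) + (0) + (12)] = 24/12 = 2
  <chi_rho, chi_3> = (1/12)[1*(6)*conj(1) + 1*(-2)*conj(-1) + 2*(1)*conj(-1) + 2*(3)*conj(1) + 3*(0)*conj(1) + 3*(-4)*conj(-1)]
      = (1/12)[(6) + (2) + (-2) + (6) + (0) + (12)] = 24/12 = 2
  <chi_rho, chi_4> = (1/12)[1*(6)*conj(1) + 1*(-2)*conj(-1) + 2*(1)*conj(-1) + 2*(3)*conj(1) + 3*(0)*conj(-1) + 3*(-4)*conj(1)]
      = (1/12)[(6) + (2) + (-2) + (6) + (0) + (-12)] = 0/12 = 0
  <chi_rho, chi_5> = (1/12)[1*(6)*conj(2) + 1*(-2)*conj(-2) + 2*(1)*conj(1) + 2*(3)*conj(-1) + 3*(0)*conj(0) + 3*(-4)*conj(0)]
      = (1/12)[(12) + (4) + (2) + (-6) + (0) + (0)] = 12/12 = 1
  <chi_rho, chi_6> = (1/12)[1*(6)*conj(2) + 1*(-2)*conj(2) + 2*(1)*conj(-1) + 2*(3)*conj(-1) + 3*(0)*conj(0) + 3*(-4)*conj(0)]
      = (1/12)[(12) + (-4) + (-2) + (-6) + (0) + (0)] = 0/12 = 0
Dimension check: dim(rho) = sum (mult * dim) = 0*1 + 2*1 + 2*1 + 0*1 + 1*2 + 0*2 = 6 = chi_rho(e) = 6.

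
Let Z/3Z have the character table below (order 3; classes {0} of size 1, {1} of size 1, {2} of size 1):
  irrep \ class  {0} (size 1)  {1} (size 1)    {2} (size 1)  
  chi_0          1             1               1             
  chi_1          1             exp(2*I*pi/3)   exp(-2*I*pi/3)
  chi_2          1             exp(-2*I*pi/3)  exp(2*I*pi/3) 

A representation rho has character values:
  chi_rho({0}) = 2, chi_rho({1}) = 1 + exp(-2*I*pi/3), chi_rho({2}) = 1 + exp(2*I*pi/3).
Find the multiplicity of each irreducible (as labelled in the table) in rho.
Multiplicities: chi_0: 1, chi_1: 0, chi_2: 1.

Justification: Use <chi_rho, chi> = (1/|G|) sum_C |C| * chi_rho(C) * conj(chi(C)) with |G| = 3 for each irreducible chi in the table:
  <chi_rho, chi_0> = (1/3)[1*(2)*conj(1) + 1*(1 + exp(-2*I*pi/3))*conj(1) + 1*(1 + exp(2*I*pi/3))*conj(1)]
      = (1/3)[(2) + (1 + exp(-2*I*pi/3)) + (1 + exp(2*I*pi/3))] = 3/3 = 1
  <chi_rho, chi_1> = (1/3)[1*(2)*conj(1) + 1*(1 + exp(-2*I*pi/3))*conj(exp(2*I*pi/3)) + 1*(1 + exp(2*I*pi/3))*conj(exp(-2*I*pi/3))]
      = (1/3)[(2) + (-1) + (-1)] = 0/3 = 0
  <chi_rho, chi_2> = (1/3)[1*(2)*conj(1) + 1*(1 + exp(-2*I*pi/3))*conj(exp(-2*I*pi/3)) + 1*(1 + exp(2*I*pi/3))*conj(exp(2*I*pi/3))]
      = (1/3)[(2) + (1 + exp(2*I*pi/3)) + (1 + exp(-2*I*pi/3))] = 3/3 = 1
(Exp terms are combined using exp(i*s)*conj(exp(i*t)) = exp(i*(s-t)), and sums of them are collapsed using the identity that for every m > 1 the m distinct m-th roots of unity sum to 0, e.g. 1 + exp(2*I*pi/3) + exp(-2*I*pi/3) = 0.)
Dimension check: dim(rho) = sum (mult * dim) = 1*1 + 0*1 + 1*1 = 2 = chi_rho(e) = 2.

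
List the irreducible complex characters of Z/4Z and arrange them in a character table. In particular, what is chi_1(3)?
Character table of Z/4Z (irreps indexed chi_0,...,chi_3 with chi_k(m) = zeta_4^(k*m), zeta_4 = exp(2*pi*i/4)):
  irrep \ class  {0} (size 1)  {1} (size 1)  {2} (size 1)  {3} (size 1)
  chi_0          1             1             1             1           
  chi_1          1             I             -1            -I          
  chi_2          1             -1            1             -1          
  chi_3          1             -I            -1            I           

Spot check: chi_1(3) = zeta_4^(1*3) = zeta_4^3 = -I.

Justification: Z/4Z is abelian, so all 4 irreducible complex representations are 1-dimensional. They are given by chi_k(m) = zeta_4^(k*m) for k = 0,...,3. Row orthogonality: sum_m chi_k(m) conj(chi_l(m)) = 4 * [k = l].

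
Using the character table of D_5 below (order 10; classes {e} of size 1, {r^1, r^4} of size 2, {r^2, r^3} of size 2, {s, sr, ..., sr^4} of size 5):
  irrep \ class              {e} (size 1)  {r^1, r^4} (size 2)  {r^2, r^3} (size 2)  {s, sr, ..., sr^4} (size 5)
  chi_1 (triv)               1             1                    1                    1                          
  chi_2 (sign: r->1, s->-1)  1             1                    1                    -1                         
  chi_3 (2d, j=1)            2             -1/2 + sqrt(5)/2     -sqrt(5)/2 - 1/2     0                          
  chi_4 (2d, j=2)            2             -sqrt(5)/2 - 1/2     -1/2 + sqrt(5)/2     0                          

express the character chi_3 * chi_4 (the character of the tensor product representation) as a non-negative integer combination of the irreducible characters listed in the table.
chi_3 tensor chi_4 = chi_3 + chi_4 (all other irreducibles have multiplicity 0).

Why: The character of a tensor product is the pointwise product (chi_3 * chi_4)(C) = chi_3(C) * chi_4(C):
  {e}: (2)*(2), {r^1, r^4}: (-1/2 + sqrt(5)/2)*(-sqrt(5)/2 - 1/2), {r^2, r^3}: (-sqrt(5)/2 - 1/2)*(-1/2 + sqrt(5)/2), {s, sr, ..., sr^4}: (0)*(0)
so (chi_3 * chi_4) takes values
  {e} -> 4, {r^1, r^4} -> -1, {r^2, r^3} -> -1, {s, sr, ..., sr^4} -> 0.
Now take the inner product of this character with each irreducible chi from the table, <chi_3*chi_4, chi> = (1/10) sum_C |C| (chi_3*chi_4)(C) conj(chi(C)):
  <chi_3*chi_4, chi_1> = (1/10)[1*(4)*conj(1) + 2*(-1)*conj(1) + 2*(-1)*conj(1) + 5*(0)*conj(1)]
      = (1/10)[(4) + (-2) + (-2) + (0)] = 0/10 = 0
  <chi_3*chi_4, chi_2> = (1/10)[1*(4)*conj(1) + 2*(-1)*conj(1) + 2*(-1)*conj(1) + 5*(0)*conj(-1)]
      = (1/10)[(4) + (-2) + (-2) + (0)] = 0/10 = 0
  <chi_3*chi_4, chi_3> = (1/10)[1*(4)*conj(2) + 2*(-1)*conj(-1/2 + sqrt(5)/2) + 2*(-1)*conj(-sqrt(5)/2 - 1/2) + 5*(0)*conj(0)]
      = (1/10)[(8) + (1 - sqrt(5)) + (1 + sqrt(5)) + (0)] = 10/10 = 1
  <chi_3*chi_4, chi_4> = (1/10)[1*(4)*conj(2) + 2*(-1)*conj(-sqrt(5)/2 - 1/2) + 2*(-1)*conj(-1/2 + sqrt(5)/2) + 5*(0)*conj(0)]
      = (1/10)[(8) + (1 + sqrt(5)) + (1 - sqrt(5)) + (0)] = 10/10 = 1
Hence the multiplicities are chi_3: 1, chi_4: 1. Dimension check: dim(chi_3)*dim(chi_4) = 2*2 = 4 and sum (mult * dim) = 1*2 + 1*2 = 4.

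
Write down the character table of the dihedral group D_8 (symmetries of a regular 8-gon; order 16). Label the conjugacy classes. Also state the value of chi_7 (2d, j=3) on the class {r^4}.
Conjugacy classes: {e} of size 1, {r^4} of size 1, {r^1, r^7} of size 2, {r^2, r^6} of size 2, {r^3, r^5} of size 2, {s, sr^2, ...} of size 4, {sr, sr^3, ...} of size 4.
Character table:
  irrep \ class              {e} (size 1)  {r^4} (size 1)  {r^1, r^7} (size 2)  {r^2, r^6} (size 2)  {r^3, r^5} (size 2)  {s, sr^2, ...} (size 4)  {sr, sr^3, ...} (size 4)
  chi_1 (triv)               1             1               1                    1                    1                    1                        1                       
  chi_2 (sign: r->1, s->-1)  1             1               1                    1                    1                    -1                       -1                      
  chi_3 (r->-1, s->1)        1             1               -1                   1                    -1                   1                        -1                      
  chi_4 (r->-1, s->-1)       1             1               -1                   1                    -1                   -1                       1                       
  chi_5 (2d, j=1)            2             -2              sqrt(2)              0                    -sqrt(2)             0                        0                       
  chi_6 (2d, j=2)            2             2               0                    -2                   0                    0                        0                       
  chi_7 (2d, j=3)            2             -2              -sqrt(2)             0                    sqrt(2)              0                        0                       

Spot check: chi_7 (2d, j=3) on {r^4} = -2.

Derivation: D_8 has order 2*8 = 16 with 7 conjugacy classes, hence 7 irreducibles. Sum of squared dims 1 + 1 + 1 + 1 + 4 + 4 + 4 = 16 = |G|. Linear characters come from the abelianisation; the 2-dimensional irreps have character r^k -> 2*cos(2*pi*j*k/8), reflections -> 0.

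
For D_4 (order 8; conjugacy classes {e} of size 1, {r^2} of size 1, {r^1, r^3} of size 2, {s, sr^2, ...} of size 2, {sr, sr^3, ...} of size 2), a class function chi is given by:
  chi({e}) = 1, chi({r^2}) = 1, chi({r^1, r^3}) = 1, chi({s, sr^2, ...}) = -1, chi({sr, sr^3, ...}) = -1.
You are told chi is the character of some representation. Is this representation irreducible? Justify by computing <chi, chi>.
Irreducible: <chi, chi> = 1.

Why: <chi, chi> = (1/|G|) sum_C |C| * |chi(C)|^2 = (1/8)[1*|1|^2 + 1*|1|^2 + 2*|1|^2 + 2*|-1|^2 + 2*|-1|^2]
  = (1/8)[(1) + (1) + (2) + (2) + (2)] = 8/8 = 1.
A character is irreducible iff <chi, chi> = 1, so this representation is irreducible.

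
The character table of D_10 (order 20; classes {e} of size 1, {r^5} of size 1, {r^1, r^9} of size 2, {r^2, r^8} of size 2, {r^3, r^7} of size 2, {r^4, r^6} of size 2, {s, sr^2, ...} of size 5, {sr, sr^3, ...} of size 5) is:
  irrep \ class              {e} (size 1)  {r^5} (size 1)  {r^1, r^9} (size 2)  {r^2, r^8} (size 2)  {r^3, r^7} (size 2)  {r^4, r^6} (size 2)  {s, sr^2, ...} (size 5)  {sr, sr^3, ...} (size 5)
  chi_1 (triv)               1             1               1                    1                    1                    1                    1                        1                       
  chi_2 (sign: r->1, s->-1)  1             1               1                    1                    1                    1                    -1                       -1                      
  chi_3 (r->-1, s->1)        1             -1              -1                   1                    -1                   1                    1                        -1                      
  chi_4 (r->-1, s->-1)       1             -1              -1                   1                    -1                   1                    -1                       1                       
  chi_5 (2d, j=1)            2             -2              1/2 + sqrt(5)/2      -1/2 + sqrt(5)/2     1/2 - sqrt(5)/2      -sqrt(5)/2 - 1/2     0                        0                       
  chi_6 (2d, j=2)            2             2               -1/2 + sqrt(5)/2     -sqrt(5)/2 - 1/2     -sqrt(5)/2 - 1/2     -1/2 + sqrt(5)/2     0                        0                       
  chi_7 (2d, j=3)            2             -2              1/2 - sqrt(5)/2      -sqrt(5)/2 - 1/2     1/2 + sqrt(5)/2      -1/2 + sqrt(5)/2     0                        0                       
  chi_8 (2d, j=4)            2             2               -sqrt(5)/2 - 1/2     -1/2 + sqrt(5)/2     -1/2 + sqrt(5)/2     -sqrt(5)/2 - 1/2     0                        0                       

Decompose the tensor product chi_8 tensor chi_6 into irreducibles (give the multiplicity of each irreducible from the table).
chi_8 tensor chi_6 = chi_6 + chi_8 (all other irreducibles have multiplicity 0).

Argument: The character of a tensor product is the pointwise product (chi_8 * chi_6)(C) = chi_8(C) * chi_6(C):
  {e}: (2)*(2), {r^5}: (2)*(2), {r^1, r^9}: (-sqrt(5)/2 - 1/2)*(-1/2 + sqrt(5)/2), {r^2, r^8}: (-1/2 + sqrt(5)/2)*(-sqrt(5)/2 - 1/2), {r^3, r^7}: (-1/2 + sqrt(5)/2)*(-sqrt(5)/2 - 1/2), {r^4, r^6}: (-sqrt(5)/2 - 1/2)*(-1/2 + sqrt(5)/2), {s, sr^2, ...}: (0)*(0), {sr, sr^3, ...}: (0)*(0)
so (chi_8 * chi_6) takes values
  {e} -> 4, {r^5} -> 4, {r^1, r^9} -> -1, {r^2, r^8} -> -1, {r^3, r^7} -> -1, {r^4, r^6} -> -1, {s, sr^2, ...} -> 0, {sr, sr^3, ...} -> 0.
Now take the inner product of this character with each irreducible chi from the table, <chi_8*chi_6, chi> = (1/20) sum_C |C| (chi_8*chi_6)(C) conj(chi(C)):
  <chi_8*chi_6, chi_1> = (1/20)[1*(4)*conj(1) + 1*(4)*conj(1) + 2*(-1)*conj(1) + 2*(-1)*conj(1) + 2*(-1)*conj(1) + 2*(-1)*conj(1) + 5*(0)*conj(1) + 5*(0)*conj(1)]
      = (1/20)[(4) + (4) + (-2) + (-2) + (-2) + (-2) + (0) + (0)] = 0/20 = 0
  <chi_8*chi_6, chi_2> = (1/20)[1*(4)*conj(1) + 1*(4)*conj(1) + 2*(-1)*conj(1) + 2*(-1)*conj(1) + 2*(-1)*conj(1) + 2*(-1)*conj(1) + 5*(0)*conj(-1) + 5*(0)*conj(-1)]
      = (1/20)[(4) + (4) + (-2) + (-2) + (-2) + (-2) + (0) + (0)] = 0/20 = 0
  <chi_8*chi_6, chi_3> = (1/20)[1*(4)*conj(1) + 1*(4)*conj(-1) + 2*(-1)*conj(-1) + 2*(-1)*conj(1) + 2*(-1)*conj(-1) + 2*(-1)*conj(1) + 5*(0)*conj(1) + 5*(0)*conj(-1)]
      = (1/20)[(4) + (-4) + (2) + (-2) + (2) + (-2) + (0) + (0)] = 0/20 = 0
  <chi_8*chi_6, chi_4> = (1/20)[1*(4)*conj(1) + 1*(4)*conj(-1) + 2*(-1)*conj(-1) + 2*(-1)*conj(1) + 2*(-1)*conj(-1) + 2*(-1)*conj(1) + 5*(0)*conj(-1) + 5*(0)*conj(1)]
      = (1/20)[(4) + (-4) + (2) + (-2) + (2) + (-2) + (0) + (0)] = 0/20 = 0
  <chi_8*chi_6, chi_5> = (1/20)[1*(4)*conj(2) + 1*(4)*conj(-2) + 2*(-1)*conj(1/2 + sqrt(5)/2) + 2*(-1)*conj(-1/2 + sqrt(5)/2) + 2*(-1)*conj(1/2 - sqrt(5)/2) + 2*(-1)*conj(-sqrt(5)/2 - 1/2) + 5*(0)*conj(0) + 5*(0)*conj(0)]
      = (1/20)[(8) + (-8) + (-sqrt(5) - 1) + (1 - sqrt(5)) + (-1 + sqrt(5)) + (1 + sqrt(5)) + (0) + (0)] = 0/20 = 0
  <chi_8*chi_6, chi_6> = (1/20)[1*(4)*conj(2) + 1*(4)*conj(2) + 2*(-1)*conj(-1/2 + sqrt(5)/2) + 2*(-1)*conj(-sqrt(5)/2 - 1/2) + 2*(-1)*conj(-sqrt(5)/2 - 1/2) + 2*(-1)*conj(-1/2 + sqrt(5)/2) + 5*(0)*conj(0) + 5*(0)*conj(0)]
      = (1/20)[(8) + (8) + (1 - sqrt(5)) + (1 + sqrt(5)) + (1 + sqrt(5)) + (1 - sqrt(5)) + (0) + (0)] = 20/20 = 1
  <chi_8*chi_6, chi_7> = (1/20)[1*(4)*conj(2) + 1*(4)*conj(-2) + 2*(-1)*conj(1/2 - sqrt(5)/2) + 2*(-1)*conj(-sqrt(5)/2 - 1/2) + 2*(-1)*conj(1/2 + sqrt(5)/2) + 2*(-1)*conj(-1/2 + sqrt(5)/2) + 5*(0)*conj(0) + 5*(0)*conj(0)]
      = (1/20)[(8) + (-8) + (-1 + sqrt(5)) + (1 + sqrt(5)) + (-sqrt(5) - 1) + (1 - sqrt(5)) + (0) + (0)] = 0/20 = 0
  <chi_8*chi_6, chi_8> = (1/20)[1*(4)*conj(2) + 1*(4)*conj(2) + 2*(-1)*conj(-sqrt(5)/2 - 1/2) + 2*(-1)*conj(-1/2 + sqrt(5)/2) + 2*(-1)*conj(-1/2 + sqrt(5)/2) + 2*(-1)*conj(-sqrt(5)/2 - 1/2) + 5*(0)*conj(0) + 5*(0)*conj(0)]
      = (1/20)[(8) + (8) + (1 + sqrt(5)) + (1 - sqrt(5)) + (1 - sqrt(5)) + (1 + sqrt(5)) + (0) + (0)] = 20/20 = 1
Hence the multiplicities are chi_6: 1, chi_8: 1. Dimension check: dim(chi_8)*dim(chi_6) = 2*2 = 4 and sum (mult * dim) = 1*2 + 1*2 = 4.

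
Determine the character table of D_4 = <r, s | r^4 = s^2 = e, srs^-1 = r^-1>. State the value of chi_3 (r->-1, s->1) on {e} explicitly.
Conjugacy classes: {e} of size 1, {r^2} of size 1, {r^1, r^3} of size 2, {s, sr^2, ...} of size 2, {sr, sr^3, ...} of size 2.
Character table:
  irrep \ class              {e} (size 1)  {r^2} (size 1)  {r^1, r^3} (size 2)  {s, sr^2, ...} (size 2)  {sr, sr^3, ...} (size 2)
  chi_1 (triv)               1             1               1                    1                        1                       
  chi_2 (sign: r->1, s->-1)  1             1               1                    -1                       -1                      
  chi_3 (r->-1, s->1)        1             1               -1                   1                        -1                      
  chi_4 (r->-1, s->-1)       1             1               -1                   -1                       1                       
  chi_5 (2d, j=1)            2             -2              0                    0                        0                       

Spot check: chi_3 (r->-1, s->1) on {e} = 1.

Working: D_4 has order 2*4 = 8 with 5 conjugacy classes, hence 5 irreducibles. Sum of squared dims 1 + 1 + 1 + 1 + 4 = 8 = |G|. Linear characters come from the abelianisation; the 2-dimensional irreps have character r^k -> 2*cos(2*pi*j*k/4), reflections -> 0.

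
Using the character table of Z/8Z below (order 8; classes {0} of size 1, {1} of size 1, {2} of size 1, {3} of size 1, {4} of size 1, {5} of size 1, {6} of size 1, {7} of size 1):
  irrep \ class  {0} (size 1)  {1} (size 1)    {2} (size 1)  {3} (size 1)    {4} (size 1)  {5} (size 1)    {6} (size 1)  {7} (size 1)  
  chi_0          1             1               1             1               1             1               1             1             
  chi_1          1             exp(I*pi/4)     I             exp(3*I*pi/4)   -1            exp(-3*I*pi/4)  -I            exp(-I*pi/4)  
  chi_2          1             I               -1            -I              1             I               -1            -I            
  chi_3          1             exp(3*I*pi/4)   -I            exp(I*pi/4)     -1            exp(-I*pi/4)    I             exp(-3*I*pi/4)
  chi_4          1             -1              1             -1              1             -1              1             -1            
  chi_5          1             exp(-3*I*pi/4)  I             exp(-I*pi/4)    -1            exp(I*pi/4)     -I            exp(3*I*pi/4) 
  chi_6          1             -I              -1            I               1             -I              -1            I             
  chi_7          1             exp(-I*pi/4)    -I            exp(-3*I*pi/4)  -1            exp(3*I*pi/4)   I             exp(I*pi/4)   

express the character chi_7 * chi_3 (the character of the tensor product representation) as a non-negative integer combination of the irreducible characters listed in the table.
chi_7 tensor chi_3 = chi_2 (all other irreducibles have multiplicity 0).

Proof sketch: The character of a tensor product is the pointwise product (chi_7 * chi_3)(C) = chi_7(C) * chi_3(C):
  {0}: (1)*(1), {1}: (exp(-I*pi/4))*(exp(3*I*pi/4)), {2}: (-I)*(-I), {3}: (exp(-3*I*pi/4))*(exp(I*pi/4)), {4}: (-1)*(-1), {5}: (exp(3*I*pi/4))*(exp(-I*pi/4)), {6}: (I)*(I), {7}: (exp(I*pi/4))*(exp(-3*I*pi/4))
so (chi_7 * chi_3) takes values
  {0} -> 1, {1} -> I, {2} -> -1, {3} -> -I, {4} -> 1, {5} -> I, {6} -> -1, {7} -> -I.
Now take the inner product of this character with each irreducible chi from the table, <chi_7*chi_3, chi> = (1/8) sum_C |C| (chi_7*chi_3)(C) conj(chi(C)):
  <chi_7*chi_3, chi_0> = (1/8)[1*(1)*conj(1) + 1*(I)*conj(1) + 1*(-1)*conj(1) + 1*(-I)*conj(1) + 1*(1)*conj(1) + 1*(I)*conj(1) + 1*(-1)*conj(1) + 1*(-I)*conj(1)]
      = (1/8)[(1) + (I) + (-1) + (-I) + (1) + (I) + (-1) + (-I)] = 0/8 = 0
  <chi_7*chi_3, chi_1> = (1/8)[1*(1)*conj(1) + 1*(I)*conj(exp(I*pi/4)) + 1*(-1)*conj(I) + 1*(-I)*conj(exp(3*I*pi/4)) + 1*(1)*conj(-1) + 1*(I)*conj(exp(-3*I*pi/4)) + 1*(-1)*conj(-I) + 1*(-I)*conj(exp(-I*pi/4))]
      = (1/8)[(1) + (exp(I*pi/4)) + (I) + (-exp(-I*pi/4)) + (-1) + (exp(-3*I*pi/4)) + (-I) + (-exp(3*I*pi/4))] = 0/8 = 0
  <chi_7*chi_3, chi_2> = (1/8)[1*(1)*conj(1) + 1*(I)*conj(I) + 1*(-1)*conj(-1) + 1*(-I)*conj(-I) + 1*(1)*conj(1) + 1*(I)*conj(I) + 1*(-1)*conj(-1) + 1*(-I)*conj(-I)]
      = (1/8)[(1) + (1) + (1) + (1) + (1) + (1) + (1) + (1)] = 8/8 = 1
  <chi_7*chi_3, chi_3> = (1/8)[1*(1)*conj(1) + 1*(I)*conj(exp(3*I*pi/4)) + 1*(-1)*conj(-I) + 1*(-I)*conj(exp(I*pi/4)) + 1*(1)*conj(-1) + 1*(I)*conj(exp(-I*pi/4)) + 1*(-1)*conj(I) + 1*(-I)*conj(exp(-3*I*pi/4))]
      = (1/8)[(1) + (exp(-I*pi/4)) + (-I) + (-exp(I*pi/4)) + (-1) + (exp(3*I*pi/4)) + (I) + (-exp(-3*I*pi/4))] = 0/8 = 0
  <chi_7*chi_3, chi_4> = (1/8)[1*(1)*conj(1) + 1*(I)*conj(-1) + 1*(-1)*conj(1) + 1*(-I)*conj(-1) + 1*(1)*conj(1) + 1*(I)*conj(-1) + 1*(-1)*conj(1) + 1*(-I)*conj(-1)]
      = (1/8)[(1) + (-I) + (-1) + (I) + (1) + (-I) + (-1) + (I)] = 0/8 = 0
  <chi_7*chi_3, chi_5> = (1/8)[1*(1)*conj(1) + 1*(I)*conj(exp(-3*I*pi/4)) + 1*(-1)*conj(I) + 1*(-I)*conj(exp(-I*pi/4)) + 1*(1)*conj(-1) + 1*(I)*conj(exp(I*pi/4)) + 1*(-1)*conj(-I) + 1*(-I)*conj(exp(3*I*pi/4))]
      = (1/8)[(1) + (exp(-3*I*pi/4)) + (I) + (-exp(3*I*pi/4)) + (-1) + (exp(I*pi/4)) + (-I) + (-exp(-I*pi/4))] = 0/8 = 0
  <chi_7*chi_3, chi_6> = (1/8)[1*(1)*conj(1) + 1*(I)*conj(-I) + 1*(-1)*conj(-1) + 1*(-I)*conj(I) + 1*(1)*conj(1) + 1*(I)*conj(-I) + 1*(-1)*conj(-1) + 1*(-I)*conj(I)]
      = (1/8)[(1) + (-1) + (1) + (-1) + (1) + (-1) + (1) + (-1)] = 0/8 = 0
  <chi_7*chi_3, chi_7> = (1/8)[1*(1)*conj(1) + 1*(I)*conj(exp(-I*pi/4)) + 1*(-1)*conj(-I) + 1*(-I)*conj(exp(-3*I*pi/4)) + 1*(1)*conj(-1) + 1*(I)*conj(exp(3*I*pi/4)) + 1*(-1)*conj(I) + 1*(-I)*conj(exp(I*pi/4))]
      = (1/8)[(1) + (exp(3*I*pi/4)) + (-I) + (-exp(-3*I*pi/4)) + (-1) + (exp(-I*pi/4)) + (I) + (-exp(I*pi/4))] = 0/8 = 0
(Exp terms are combined using exp(i*s)*conj(exp(i*t)) = exp(i*(s-t)), and sums of them are collapsed using the identity that for every m > 1 the m distinct m-th roots of unity sum to 0, e.g. 1 + exp(2*I*pi/3) + exp(-2*I*pi/3) = 0.)
Hence the multiplicities are chi_2: 1. Dimension check: dim(chi_7)*dim(chi_3) = 1*1 = 1 and sum (mult * dim) = 1*1 = 1.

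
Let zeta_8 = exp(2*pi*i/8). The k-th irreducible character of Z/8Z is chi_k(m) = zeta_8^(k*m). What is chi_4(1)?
chi_4(1) = zeta_8^4 = -1

Justification: chi_4(1) = zeta_8^(4*1) = zeta_8^4. Since zeta_8^8 = 1, this equals zeta_8^4 = exp(2*pi*i*4/8) = -1.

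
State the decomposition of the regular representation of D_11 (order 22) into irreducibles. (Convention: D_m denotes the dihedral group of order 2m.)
Each irreducible V_i of dimension d_i appears with multiplicity d_i, i.e. rho_reg = (direct sum over all irreducibles V_i) d_i V_i. The irreducible dimensions for D_11 are 1, 1, 2, 2, 2, 2, 2: 2 irreducibles of dimension 1, each with multiplicity 1; 5 irreducibles of dimension 2, each with multiplicity 2. Total dimension 2*1*1 + 5*2*2 = 22 = |G|.

Why: General theorem: in the regular representation of a finite group G, each irreducible appears with multiplicity equal to its dimension. Check: dim(rho_reg) = sum d_i^2 = 1 + 1 + 4 + 4 + 4 + 4 + 4 = 22 = |G|.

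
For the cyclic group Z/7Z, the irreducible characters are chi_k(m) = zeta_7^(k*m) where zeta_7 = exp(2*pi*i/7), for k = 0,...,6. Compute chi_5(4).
chi_5(4) = zeta_7^20 = exp(-2*I*pi/7)

Why: chi_5(4) = zeta_7^(5*4) = zeta_7^20. Since zeta_7^7 = 1, this equals zeta_7^6 = exp(2*pi*i*6/7) = exp(-2*I*pi/7).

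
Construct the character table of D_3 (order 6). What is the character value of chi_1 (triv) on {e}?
Conjugacy classes: {e} of size 1, {r^1, r^2} of size 2, {s, sr, ..., sr^2} of size 3.
Character table:
  irrep \ class              {e} (size 1)  {r^1, r^2} (size 2)  {s, sr, ..., sr^2} (size 3)
  chi_1 (triv)               1             1                    1                          
  chi_2 (sign: r->1, s->-1)  1             1                    -1                         
  chi_3 (2d, j=1)            2             -1                   0                          

Spot check: chi_1 (triv) on {e} = 1.

Explanation: D_3 has order 2*3 = 6 with 3 conjugacy classes, hence 3 irreducibles. Sum of squared dims 1 + 1 + 4 = 6 = |G|. Linear characters come from the abelianisation; the 2-dimensional irreps have character r^k -> 2*cos(2*pi*j*k/3), reflections -> 0.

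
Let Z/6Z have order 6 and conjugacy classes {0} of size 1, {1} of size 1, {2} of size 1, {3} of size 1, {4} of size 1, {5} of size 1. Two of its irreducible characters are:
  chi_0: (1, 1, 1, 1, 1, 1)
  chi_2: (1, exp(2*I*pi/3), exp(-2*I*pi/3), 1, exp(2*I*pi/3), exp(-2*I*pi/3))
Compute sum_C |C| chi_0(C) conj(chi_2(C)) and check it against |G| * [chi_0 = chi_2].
Sum = 0; so <chi_0, chi_2> = 0 (distinct irreducibles are orthogonal).

Reasoning: Compute term by term over conjugacy classes (|C| * chi_0(C) * conj(chi_2(C))):
  1*(1)*conj(1) + 1*(1)*conj(exp(2*I*pi/3)) + 1*(1)*conj(exp(-2*I*pi/3)) + 1*(1)*conj(1) + 1*(1)*conj(exp(2*I*pi/3)) + 1*(1)*conj(exp(-2*I*pi/3))
  = (1) + (exp(-2*I*pi/3)) + (exp(2*I*pi/3)) + (1) + (exp(-2*I*pi/3)) + (exp(2*I*pi/3))
  = 0.
(Exp terms are combined using exp(i*s)*conj(exp(i*t)) = exp(i*(s-t)), and sums of them are collapsed using the identity that for every m > 1 the m distinct m-th roots of unity sum to 0, e.g. 1 + exp(2*I*pi/3) + exp(-2*I*pi/3) = 0.)
Dividing by |G| = 6 gives 0/6 = 0, matching the row-orthogonality relation <chi_0, chi_2> = [chi_0 = chi_2].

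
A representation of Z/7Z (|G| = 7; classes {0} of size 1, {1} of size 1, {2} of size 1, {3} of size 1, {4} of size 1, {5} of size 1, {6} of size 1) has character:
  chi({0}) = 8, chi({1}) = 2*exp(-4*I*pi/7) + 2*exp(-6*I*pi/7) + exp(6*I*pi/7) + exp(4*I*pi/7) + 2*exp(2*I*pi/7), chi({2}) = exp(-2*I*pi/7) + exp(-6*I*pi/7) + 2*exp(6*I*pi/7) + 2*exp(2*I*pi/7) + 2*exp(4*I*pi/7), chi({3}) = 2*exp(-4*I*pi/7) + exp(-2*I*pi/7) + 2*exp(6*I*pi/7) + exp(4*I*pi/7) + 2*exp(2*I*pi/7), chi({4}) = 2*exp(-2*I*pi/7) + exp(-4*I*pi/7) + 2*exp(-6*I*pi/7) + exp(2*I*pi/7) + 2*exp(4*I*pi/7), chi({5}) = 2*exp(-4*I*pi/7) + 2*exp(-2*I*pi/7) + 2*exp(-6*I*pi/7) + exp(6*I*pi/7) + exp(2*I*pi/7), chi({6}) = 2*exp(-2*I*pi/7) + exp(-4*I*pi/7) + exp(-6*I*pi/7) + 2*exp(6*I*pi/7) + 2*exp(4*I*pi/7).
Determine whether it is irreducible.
Not irreducible (reducible): <chi, chi> = 14 > 1.

Argument: <chi, chi> = (1/|G|) sum_C |C| * |chi(C)|^2 = (1/7)[1*|8|^2 + 1*|2*exp(-4*I*pi/7) + 2*exp(-6*I*pi/7) + exp(6*I*pi/7) + exp(4*I*pi/7) + 2*exp(2*I*pi/7)|^2 + 1*|exp(-2*I*pi/7) + exp(-6*I*pi/7) + 2*exp(6*I*pi/7) + 2*exp(2*I*pi/7) + 2*exp(4*I*pi/7)|^2 + 1*|2*exp(-4*I*pi/7) + exp(-2*I*pi/7) + 2*exp(6*I*pi/7) + exp(4*I*pi/7) + 2*exp(2*I*pi/7)|^2 + 1*|2*exp(-2*I*pi/7) + exp(-4*I*pi/7) + 2*exp(-6*I*pi/7) + exp(2*I*pi/7) + 2*exp(4*I*pi/7)|^2 + 1*|2*exp(-4*I*pi/7) + 2*exp(-2*I*pi/7) + 2*exp(-6*I*pi/7) + exp(6*I*pi/7) + exp(2*I*pi/7)|^2 + 1*|2*exp(-2*I*pi/7) + exp(-4*I*pi/7) + exp(-6*I*pi/7) + 2*exp(6*I*pi/7) + 2*exp(4*I*pi/7)|^2]
  = (1/7)[(64) + (14 + 9*exp(-2*I*pi/7) + 6*exp(-4*I*pi/7) + 10*exp(-6*I*pi/7) + 10*exp(6*I*pi/7) + 6*exp(4*I*pi/7) + 9*exp(2*I*pi/7)) + (14 + 9*exp(-4*I*pi/7) + 10*exp(-2*I*pi/7) + 6*exp(-6*I*pi/7) + 6*exp(6*I*pi/7) + 10*exp(2*I*pi/7) + 9*exp(4*I*pi/7)) + (14 + 10*exp(-4*I*pi/7) + 6*exp(-2*I*pi/7) + 9*exp(-6*I*pi/7) + 9*exp(6*I*pi/7) + 6*exp(2*I*pi/7) + 10*exp(4*I*pi/7)) + (14 + 10*exp(-4*I*pi/7) + 6*exp(-2*I*pi/7) + 9*exp(-6*I*pi/7) + 9*exp(6*I*pi/7) + 6*exp(2*I*pi/7) + 10*exp(4*I*pi/7)) + (14 + 9*exp(-4*I*pi/7) + 10*exp(-2*I*pi/7) + 6*exp(-6*I*pi/7) + 6*exp(6*I*pi/7) + 10*exp(2*I*pi/7) + 9*exp(4*I*pi/7)) + (14 + 9*exp(-2*I*pi/7) + 6*exp(-4*I*pi/7) + 10*exp(-6*I*pi/7) + 10*exp(6*I*pi/7) + 6*exp(4*I*pi/7) + 9*exp(2*I*pi/7))] = 98/7 = 14.
(Exp terms are combined using exp(i*s)*conj(exp(i*t)) = exp(i*(s-t)), and sums of them are collapsed using the identity that for every m > 1 the m distinct m-th roots of unity sum to 0, e.g. 1 + exp(2*I*pi/3) + exp(-2*I*pi/3) = 0.)
A character is irreducible iff <chi, chi> = 1, so this representation is reducible.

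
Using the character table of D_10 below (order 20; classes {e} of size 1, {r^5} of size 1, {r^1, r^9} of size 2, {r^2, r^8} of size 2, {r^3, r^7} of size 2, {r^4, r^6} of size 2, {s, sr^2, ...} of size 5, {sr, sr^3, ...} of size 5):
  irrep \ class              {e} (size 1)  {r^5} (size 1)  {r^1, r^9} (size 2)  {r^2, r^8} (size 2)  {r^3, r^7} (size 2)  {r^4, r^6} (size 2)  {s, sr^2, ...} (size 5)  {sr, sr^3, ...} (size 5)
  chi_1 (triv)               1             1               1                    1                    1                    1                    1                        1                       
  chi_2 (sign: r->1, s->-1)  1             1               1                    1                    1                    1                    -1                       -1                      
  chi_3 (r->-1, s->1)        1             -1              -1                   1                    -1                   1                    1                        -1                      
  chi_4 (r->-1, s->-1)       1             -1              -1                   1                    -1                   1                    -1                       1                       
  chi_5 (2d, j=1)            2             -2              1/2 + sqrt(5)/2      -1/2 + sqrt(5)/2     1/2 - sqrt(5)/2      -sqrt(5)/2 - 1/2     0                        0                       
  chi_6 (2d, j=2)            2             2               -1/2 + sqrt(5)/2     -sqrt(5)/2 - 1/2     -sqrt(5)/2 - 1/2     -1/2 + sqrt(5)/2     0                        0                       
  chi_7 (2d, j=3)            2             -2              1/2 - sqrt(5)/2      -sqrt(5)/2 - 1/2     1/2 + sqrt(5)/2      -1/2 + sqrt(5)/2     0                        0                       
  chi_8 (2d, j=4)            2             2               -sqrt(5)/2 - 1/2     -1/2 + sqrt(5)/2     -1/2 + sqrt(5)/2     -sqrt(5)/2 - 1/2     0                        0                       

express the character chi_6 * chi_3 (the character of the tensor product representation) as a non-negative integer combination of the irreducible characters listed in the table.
chi_6 tensor chi_3 = chi_7 (all other irreducibles have multiplicity 0).

Argument: The character of a tensor product is the pointwise product (chi_6 * chi_3)(C) = chi_6(C) * chi_3(C):
  {e}: (2)*(1), {r^5}: (2)*(-1), {r^1, r^9}: (-1/2 + sqrt(5)/2)*(-1), {r^2, r^8}: (-sqrt(5)/2 - 1/2)*(1), {r^3, r^7}: (-sqrt(5)/2 - 1/2)*(-1), {r^4, r^6}: (-1/2 + sqrt(5)/2)*(1), {s, sr^2, ...}: (0)*(1), {sr, sr^3, ...}: (0)*(-1)
so (chi_6 * chi_3) takes values
  {e} -> 2, {r^5} -> -2, {r^1, r^9} -> 1/2 - sqrt(5)/2, {r^2, r^8} -> -sqrt(5)/2 - 1/2, {r^3, r^7} -> 1/2 + sqrt(5)/2, {r^4, r^6} -> -1/2 + sqrt(5)/2, {s, sr^2, ...} -> 0, {sr, sr^3, ...} -> 0.
Now take the inner product of this character with each irreducible chi from the table, <chi_6*chi_3, chi> = (1/20) sum_C |C| (chi_6*chi_3)(C) conj(chi(C)):
  <chi_6*chi_3, chi_1> = (1/20)[1*(2)*conj(1) + 1*(-2)*conj(1) + 2*(1/2 - sqrt(5)/2)*conj(1) + 2*(-sqrt(5)/2 - 1/2)*conj(1) + 2*(1/2 + sqrt(5)/2)*conj(1) + 2*(-1/2 + sqrt(5)/2)*conj(1) + 5*(0)*conj(1) + 5*(0)*conj(1)]
      = (1/20)[(2) + (-2) + (1 - sqrt(5)) + (-sqrt(5) - 1) + (1 + sqrt(5)) + (-1 + sqrt(5)) + (0) + (0)] = 0/20 = 0
  <chi_6*chi_3, chi_2> = (1/20)[1*(2)*conj(1) + 1*(-2)*conj(1) + 2*(1/2 - sqrt(5)/2)*conj(1) + 2*(-sqrt(5)/2 - 1/2)*conj(1) + 2*(1/2 + sqrt(5)/2)*conj(1) + 2*(-1/2 + sqrt(5)/2)*conj(1) + 5*(0)*conj(-1) + 5*(0)*conj(-1)]
      = (1/20)[(2) + (-2) + (1 - sqrt(5)) + (-sqrt(5) - 1) + (1 + sqrt(5)) + (-1 + sqrt(5)) + (0) + (0)] = 0/20 = 0
  <chi_6*chi_3, chi_3> = (1/20)[1*(2)*conj(1) + 1*(-2)*conj(-1) + 2*(1/2 - sqrt(5)/2)*conj(-1) + 2*(-sqrt(5)/2 - 1/2)*conj(1) + 2*(1/2 + sqrt(5)/2)*conj(-1) + 2*(-1/2 + sqrt(5)/2)*conj(1) + 5*(0)*conj(1) + 5*(0)*conj(-1)]
      = (1/20)[(2) + (2) + (-1 + sqrt(5)) + (-sqrt(5) - 1) + (-sqrt(5) - 1) + (-1 + sqrt(5)) + (0) + (0)] = 0/20 = 0
  <chi_6*chi_3, chi_4> = (1/20)[1*(2)*conj(1) + 1*(-2)*conj(-1) + 2*(1/2 - sqrt(5)/2)*conj(-1) + 2*(-sqrt(5)/2 - 1/2)*conj(1) + 2*(1/2 + sqrt(5)/2)*conj(-1) + 2*(-1/2 + sqrt(5)/2)*conj(1) + 5*(0)*conj(-1) + 5*(0)*conj(1)]
      = (1/20)[(2) + (2) + (-1 + sqrt(5)) + (-sqrt(5) - 1) + (-sqrt(5) - 1) + (-1 + sqrt(5)) + (0) + (0)] = 0/20 = 0
  <chi_6*chi_3, chi_5> = (1/20)[1*(2)*conj(2) + 1*(-2)*conj(-2) + 2*(1/2 - sqrt(5)/2)*conj(1/2 + sqrt(5)/2) + 2*(-sqrt(5)/2 - 1/2)*conj(-1/2 + sqrt(5)/2) + 2*(1/2 + sqrt(5)/2)*conj(1/2 - sqrt(5)/2) + 2*(-1/2 + sqrt(5)/2)*conj(-sqrt(5)/2 - 1/2) + 5*(0)*conj(0) + 5*(0)*conj(0)]
      = (1/20)[(4) + (4) + (-2) + (-2) + (-2) + (-2) + (0) + (0)] = 0/20 = 0
  <chi_6*chi_3, chi_6> = (1/20)[1*(2)*conj(2) + 1*(-2)*conj(2) + 2*(1/2 - sqrt(5)/2)*conj(-1/2 + sqrt(5)/2) + 2*(-sqrt(5)/2 - 1/2)*conj(-sqrt(5)/2 - 1/2) + 2*(1/2 + sqrt(5)/2)*conj(-sqrt(5)/2 - 1/2) + 2*(-1/2 + sqrt(5)/2)*conj(-1/2 + sqrt(5)/2) + 5*(0)*conj(0) + 5*(0)*conj(0)]
      = (1/20)[(4) + (-4) + (-3 + sqrt(5)) + (sqrt(5) + 3) + (-3 - sqrt(5)) + (3 - sqrt(5)) + (0) + (0)] = 0/20 = 0
  <chi_6*chi_3, chi_7> = (1/20)[1*(2)*conj(2) + 1*(-2)*conj(-2) + 2*(1/2 - sqrt(5)/2)*conj(1/2 - sqrt(5)/2) + 2*(-sqrt(5)/2 - 1/2)*conj(-sqrt(5)/2 - 1/2) + 2*(1/2 + sqrt(5)/2)*conj(1/2 + sqrt(5)/2) + 2*(-1/2 + sqrt(5)/2)*conj(-1/2 + sqrt(5)/2) + 5*(0)*conj(0) + 5*(0)*conj(0)]
      = (1/20)[(4) + (4) + (3 - sqrt(5)) + (sqrt(5) + 3) + (sqrt(5) + 3) + (3 - sqrt(5)) + (0) + (0)] = 20/20 = 1
  <chi_6*chi_3, chi_8> = (1/20)[1*(2)*conj(2) + 1*(-2)*conj(2) + 2*(1/2 - sqrt(5)/2)*conj(-sqrt(5)/2 - 1/2) + 2*(-sqrt(5)/2 - 1/2)*conj(-1/2 + sqrt(5)/2) + 2*(1/2 + sqrt(5)/2)*conj(-1/2 + sqrt(5)/2) + 2*(-1/2 + sqrt(5)/2)*conj(-sqrt(5)/2 - 1/2) + 5*(0)*conj(0) + 5*(0)*conj(0)]
      = (1/20)[(4) + (-4) + (2) + (-2) + (2) + (-2) + (0) + (0)] = 0/20 = 0
Hence the multiplicities are chi_7: 1. Dimension check: dim(chi_6)*dim(chi_3) = 2*1 = 2 and sum (mult * dim) = 1*2 = 2.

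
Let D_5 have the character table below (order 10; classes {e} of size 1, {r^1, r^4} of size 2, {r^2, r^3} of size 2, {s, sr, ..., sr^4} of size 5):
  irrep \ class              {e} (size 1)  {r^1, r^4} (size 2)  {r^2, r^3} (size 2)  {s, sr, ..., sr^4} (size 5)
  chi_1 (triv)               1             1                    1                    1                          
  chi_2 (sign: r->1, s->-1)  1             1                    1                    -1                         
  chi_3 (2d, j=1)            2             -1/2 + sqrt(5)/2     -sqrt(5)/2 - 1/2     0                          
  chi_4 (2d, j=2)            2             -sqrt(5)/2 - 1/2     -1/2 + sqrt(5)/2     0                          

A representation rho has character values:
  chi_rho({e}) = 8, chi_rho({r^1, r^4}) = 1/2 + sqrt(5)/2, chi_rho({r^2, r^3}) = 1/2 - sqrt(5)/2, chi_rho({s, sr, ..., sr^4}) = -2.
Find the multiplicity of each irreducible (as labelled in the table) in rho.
Multiplicities: chi_1: 0, chi_2: 2, chi_3: 2, chi_4: 1.

Reasoning: Use <chi_rho, chi> = (1/|G|) sum_C |C| * chi_rho(C) * conj(chi(C)) with |G| = 10 for each irreducible chi in the table:
  <chi_rho, chi_1> = (1/10)[1*(8)*conj(1) + 2*(1/2 + sqrt(5)/2)*conj(1) + 2*(1/2 - sqrt(5)/2)*conj(1) + 5*(-2)*conj(1)]
      = (1/10)[(8) + (1 + sqrt(5)) + (1 - sqrt(5)) + (-10)] = 0/10 = 0
  <chi_rho, chi_2> = (1/10)[1*(8)*conj(1) + 2*(1/2 + sqrt(5)/2)*conj(1) + 2*(1/2 - sqrt(5)/2)*conj(1) + 5*(-2)*conj(-1)]
      = (1/10)[(8) + (1 + sqrt(5)) + (1 - sqrt(5)) + (10)] = 20/10 = 2
  <chi_rho, chi_3> = (1/10)[1*(8)*conj(2) + 2*(1/2 + sqrt(5)/2)*conj(-1/2 + sqrt(5)/2) + 2*(1/2 - sqrt(5)/2)*conj(-sqrt(5)/2 - 1/2) + 5*(-2)*conj(0)]
      = (1/10)[(16) + (2) + (2) + (0)] = 20/10 = 2
  <chi_rho, chi_4> = (1/10)[1*(8)*conj(2) + 2*(1/2 + sqrt(5)/2)*conj(-sqrt(5)/2 - 1/2) + 2*(1/2 - sqrt(5)/2)*conj(-1/2 + sqrt(5)/2) + 5*(-2)*conj(0)]
      = (1/10)[(16) + (-3 - sqrt(5)) + (-3 + sqrt(5)) + (0)] = 10/10 = 1
Dimension check: dim(rho) = sum (mult * dim) = 0*1 + 2*1 + 2*2 + 1*2 = 8 = chi_rho(e) = 8.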